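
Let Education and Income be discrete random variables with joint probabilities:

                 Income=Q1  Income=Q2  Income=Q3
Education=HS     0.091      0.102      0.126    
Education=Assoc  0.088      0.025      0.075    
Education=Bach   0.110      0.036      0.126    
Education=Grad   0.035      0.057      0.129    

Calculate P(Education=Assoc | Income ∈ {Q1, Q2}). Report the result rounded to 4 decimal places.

P(Income=Q1) = 0.091 + 0.088 + 0.110 + 0.035 = 0.324.
P(Income=Q2) = 0.102 + 0.025 + 0.036 + 0.057 = 0.220.
P(Income ∈ {Q1, Q2}) = 0.324 + 0.220 = 0.544; P(Education=Assoc, Income ∈ {Q1, Q2}) = 0.088 + 0.025 = 0.113.
P(Education=Assoc | Income ∈ {Q1, Q2}) = 0.113/0.544 = 0.2077.

0.2077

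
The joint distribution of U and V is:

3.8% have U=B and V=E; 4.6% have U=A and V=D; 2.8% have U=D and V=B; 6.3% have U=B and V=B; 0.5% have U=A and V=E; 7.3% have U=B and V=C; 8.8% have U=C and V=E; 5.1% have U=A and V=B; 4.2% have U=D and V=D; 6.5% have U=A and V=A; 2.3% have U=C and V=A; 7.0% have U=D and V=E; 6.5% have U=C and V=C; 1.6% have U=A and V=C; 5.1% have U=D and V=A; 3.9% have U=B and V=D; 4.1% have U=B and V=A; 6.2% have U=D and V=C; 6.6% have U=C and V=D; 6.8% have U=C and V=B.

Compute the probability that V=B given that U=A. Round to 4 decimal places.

0.2787

P(U=A) = 0.065 + 0.051 + 0.016 + 0.046 + 0.005 = 0.183.
P(V=B | U=A) = 0.051/0.183 = 0.2787.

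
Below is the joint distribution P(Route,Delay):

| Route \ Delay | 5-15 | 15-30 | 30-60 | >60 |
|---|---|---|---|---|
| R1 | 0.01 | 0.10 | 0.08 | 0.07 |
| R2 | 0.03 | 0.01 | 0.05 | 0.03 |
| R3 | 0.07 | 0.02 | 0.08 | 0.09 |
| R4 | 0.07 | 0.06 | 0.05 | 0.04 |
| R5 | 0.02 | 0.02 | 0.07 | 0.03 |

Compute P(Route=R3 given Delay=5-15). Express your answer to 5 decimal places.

P(Delay=5-15) = 0.01 + 0.03 + 0.07 + 0.07 + 0.02 = 0.20.
P(Route=R3 | Delay=5-15) = 0.07/0.20 = 0.35000.

0.35000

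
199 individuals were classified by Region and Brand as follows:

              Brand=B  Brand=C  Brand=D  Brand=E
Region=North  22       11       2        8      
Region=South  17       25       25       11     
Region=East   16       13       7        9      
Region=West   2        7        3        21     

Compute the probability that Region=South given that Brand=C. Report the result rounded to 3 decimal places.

0.446

Total with Brand=C: 11 + 25 + 13 + 7 = 56.
P(Region=South | Brand=C) = 25/56 = 0.446.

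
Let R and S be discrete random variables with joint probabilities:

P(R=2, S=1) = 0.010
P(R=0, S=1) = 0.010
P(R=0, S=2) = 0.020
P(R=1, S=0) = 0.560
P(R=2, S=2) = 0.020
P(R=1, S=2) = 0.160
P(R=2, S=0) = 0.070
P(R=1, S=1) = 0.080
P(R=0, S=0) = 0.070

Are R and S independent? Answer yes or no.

yes

Every cell satisfies P(R,S) = P(R)·P(S). For instance P(R=1) = 0.800, P(S=0) = 0.700, and 0.800×0.700 = 0.560 matches the joint entry. So R and S are independent.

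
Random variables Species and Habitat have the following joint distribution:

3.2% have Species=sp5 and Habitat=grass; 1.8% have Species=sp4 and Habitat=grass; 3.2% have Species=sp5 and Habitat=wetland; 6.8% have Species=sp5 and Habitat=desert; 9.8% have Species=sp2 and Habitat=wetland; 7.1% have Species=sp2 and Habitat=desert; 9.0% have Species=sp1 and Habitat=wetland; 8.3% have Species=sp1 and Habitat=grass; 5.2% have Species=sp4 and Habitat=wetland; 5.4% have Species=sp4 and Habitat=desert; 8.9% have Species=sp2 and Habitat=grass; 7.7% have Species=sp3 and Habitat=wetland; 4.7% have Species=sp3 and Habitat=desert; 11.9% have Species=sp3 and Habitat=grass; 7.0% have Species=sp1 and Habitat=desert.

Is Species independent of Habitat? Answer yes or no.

P(Species=sp3) = 0.243 and P(Habitat=grass) = 0.341, so their product is 0.08286, but P(Species=sp3, Habitat=grass) = 0.119. Since these differ, Species and Habitat are not independent.

no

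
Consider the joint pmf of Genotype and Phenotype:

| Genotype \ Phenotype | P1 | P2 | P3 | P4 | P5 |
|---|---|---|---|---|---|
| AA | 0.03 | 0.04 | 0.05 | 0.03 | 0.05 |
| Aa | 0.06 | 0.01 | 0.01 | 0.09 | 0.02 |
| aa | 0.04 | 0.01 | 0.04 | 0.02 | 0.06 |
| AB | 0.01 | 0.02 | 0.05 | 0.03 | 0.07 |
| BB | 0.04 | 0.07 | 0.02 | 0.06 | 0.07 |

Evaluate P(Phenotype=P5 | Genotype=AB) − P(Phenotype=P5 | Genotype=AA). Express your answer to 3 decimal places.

0.139

P(Genotype=AB) = 0.01 + 0.02 + 0.05 + 0.03 + 0.07 = 0.18; P(Phenotype=P5 | Genotype=AB) = 0.07/0.18 = 0.3889.
P(Genotype=AA) = 0.03 + 0.04 + 0.05 + 0.03 + 0.05 = 0.20; P(Phenotype=P5 | Genotype=AA) = 0.05/0.20 = 0.2500.
Difference = 0.139.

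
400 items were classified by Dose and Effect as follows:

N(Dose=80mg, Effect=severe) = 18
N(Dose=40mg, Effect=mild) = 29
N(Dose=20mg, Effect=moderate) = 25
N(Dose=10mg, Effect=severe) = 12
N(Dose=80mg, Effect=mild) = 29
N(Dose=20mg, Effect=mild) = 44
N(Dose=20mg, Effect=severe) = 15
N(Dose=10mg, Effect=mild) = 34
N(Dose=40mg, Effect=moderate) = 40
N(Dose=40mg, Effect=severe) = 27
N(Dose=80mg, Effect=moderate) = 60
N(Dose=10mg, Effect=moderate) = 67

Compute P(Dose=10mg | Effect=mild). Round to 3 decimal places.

Total with Effect=mild: 34 + 44 + 29 + 29 = 136.
P(Dose=10mg | Effect=mild) = 34/136 = 0.250.

0.250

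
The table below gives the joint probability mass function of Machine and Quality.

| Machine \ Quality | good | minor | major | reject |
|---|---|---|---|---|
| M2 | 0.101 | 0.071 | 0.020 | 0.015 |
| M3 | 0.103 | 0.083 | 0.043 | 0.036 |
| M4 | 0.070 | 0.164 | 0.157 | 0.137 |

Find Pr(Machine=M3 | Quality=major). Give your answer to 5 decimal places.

P(Quality=major) = 0.020 + 0.043 + 0.157 = 0.220.
P(Machine=M3 | Quality=major) = 0.043/0.220 = 0.19545.

0.19545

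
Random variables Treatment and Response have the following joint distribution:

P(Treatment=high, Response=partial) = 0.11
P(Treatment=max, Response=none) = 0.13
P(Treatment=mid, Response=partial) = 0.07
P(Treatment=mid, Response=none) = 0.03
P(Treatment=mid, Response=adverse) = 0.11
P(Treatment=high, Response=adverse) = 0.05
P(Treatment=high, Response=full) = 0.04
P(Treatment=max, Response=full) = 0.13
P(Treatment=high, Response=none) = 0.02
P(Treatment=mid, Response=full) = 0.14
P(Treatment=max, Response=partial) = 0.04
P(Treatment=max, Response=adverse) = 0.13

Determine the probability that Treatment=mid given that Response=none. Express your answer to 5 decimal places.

0.16667

P(Response=none) = 0.03 + 0.02 + 0.13 = 0.18.
P(Treatment=mid | Response=none) = 0.03/0.18 = 0.16667.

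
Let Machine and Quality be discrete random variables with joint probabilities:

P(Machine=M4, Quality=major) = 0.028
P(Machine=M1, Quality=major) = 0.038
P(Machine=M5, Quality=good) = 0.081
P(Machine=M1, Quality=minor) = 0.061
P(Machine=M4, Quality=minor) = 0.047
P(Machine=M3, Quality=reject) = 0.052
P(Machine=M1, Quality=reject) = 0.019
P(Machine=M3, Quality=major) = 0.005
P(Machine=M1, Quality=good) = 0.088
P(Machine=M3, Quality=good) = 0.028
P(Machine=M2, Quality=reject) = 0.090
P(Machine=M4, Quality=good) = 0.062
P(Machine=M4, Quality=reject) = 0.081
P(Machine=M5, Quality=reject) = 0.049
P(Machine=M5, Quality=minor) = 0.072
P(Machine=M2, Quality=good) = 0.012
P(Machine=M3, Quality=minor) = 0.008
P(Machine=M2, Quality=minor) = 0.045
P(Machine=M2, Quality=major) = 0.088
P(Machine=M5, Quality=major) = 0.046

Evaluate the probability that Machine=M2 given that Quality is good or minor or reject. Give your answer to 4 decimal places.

0.1849

P(Quality=good) = 0.088 + 0.012 + 0.028 + 0.062 + 0.081 = 0.271.
P(Quality=minor) = 0.061 + 0.045 + 0.008 + 0.047 + 0.072 = 0.233.
P(Quality=reject) = 0.019 + 0.090 + 0.052 + 0.081 + 0.049 = 0.291.
P(Quality ∈ {good, minor, reject}) = 0.271 + 0.233 + 0.291 = 0.795; P(Machine=M2, Quality ∈ {good, minor, reject}) = 0.012 + 0.045 + 0.090 = 0.147.
P(Machine=M2 | Quality ∈ {good, minor, reject}) = 0.147/0.795 = 0.1849.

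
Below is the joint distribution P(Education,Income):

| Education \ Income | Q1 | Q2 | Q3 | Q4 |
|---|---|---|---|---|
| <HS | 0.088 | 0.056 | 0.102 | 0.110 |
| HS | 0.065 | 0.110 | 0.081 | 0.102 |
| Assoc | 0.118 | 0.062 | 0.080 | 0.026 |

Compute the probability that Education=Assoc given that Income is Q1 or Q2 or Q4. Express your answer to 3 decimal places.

0.280

P(Income=Q1) = 0.088 + 0.065 + 0.118 = 0.271.
P(Income=Q2) = 0.056 + 0.110 + 0.062 = 0.228.
P(Income=Q4) = 0.110 + 0.102 + 0.026 = 0.238.
P(Income ∈ {Q1, Q2, Q4}) = 0.271 + 0.228 + 0.238 = 0.737; P(Education=Assoc, Income ∈ {Q1, Q2, Q4}) = 0.118 + 0.062 + 0.026 = 0.206.
P(Education=Assoc | Income ∈ {Q1, Q2, Q4}) = 0.206/0.737 = 0.280.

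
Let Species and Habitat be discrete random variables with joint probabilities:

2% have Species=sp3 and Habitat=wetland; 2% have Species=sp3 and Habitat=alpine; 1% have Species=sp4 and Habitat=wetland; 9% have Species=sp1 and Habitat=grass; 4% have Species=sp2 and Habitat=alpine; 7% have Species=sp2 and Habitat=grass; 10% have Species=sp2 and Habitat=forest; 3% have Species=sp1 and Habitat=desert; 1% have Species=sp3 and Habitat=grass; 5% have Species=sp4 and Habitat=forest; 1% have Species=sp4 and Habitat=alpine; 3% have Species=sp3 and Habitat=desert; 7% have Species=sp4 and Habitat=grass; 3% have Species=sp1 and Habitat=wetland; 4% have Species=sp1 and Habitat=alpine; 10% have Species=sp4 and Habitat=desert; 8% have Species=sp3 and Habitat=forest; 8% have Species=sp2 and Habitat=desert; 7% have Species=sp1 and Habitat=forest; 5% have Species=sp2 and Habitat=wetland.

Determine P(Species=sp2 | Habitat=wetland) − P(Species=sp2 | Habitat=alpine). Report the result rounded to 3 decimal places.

0.091

P(Habitat=wetland) = 0.03 + 0.05 + 0.02 + 0.01 = 0.11; P(Species=sp2 | Habitat=wetland) = 0.05/0.11 = 0.4545.
P(Habitat=alpine) = 0.04 + 0.04 + 0.02 + 0.01 = 0.11; P(Species=sp2 | Habitat=alpine) = 0.04/0.11 = 0.3636.
Difference = 0.091.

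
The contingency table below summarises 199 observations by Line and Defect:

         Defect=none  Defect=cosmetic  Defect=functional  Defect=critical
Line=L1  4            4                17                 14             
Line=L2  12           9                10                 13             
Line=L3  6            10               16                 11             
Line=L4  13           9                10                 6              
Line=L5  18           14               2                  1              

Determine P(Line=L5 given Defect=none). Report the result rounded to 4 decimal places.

Total with Defect=none: 4 + 12 + 6 + 13 + 18 = 53.
P(Line=L5 | Defect=none) = 18/53 = 0.3396.

0.3396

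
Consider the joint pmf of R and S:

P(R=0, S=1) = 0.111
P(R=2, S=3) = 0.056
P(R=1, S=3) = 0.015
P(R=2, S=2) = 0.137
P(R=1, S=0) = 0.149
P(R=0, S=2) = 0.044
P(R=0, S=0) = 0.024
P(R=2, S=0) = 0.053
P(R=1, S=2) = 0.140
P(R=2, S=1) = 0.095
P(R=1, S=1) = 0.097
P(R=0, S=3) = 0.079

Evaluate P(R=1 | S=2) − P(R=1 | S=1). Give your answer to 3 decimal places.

P(S=2) = 0.044 + 0.140 + 0.137 = 0.321; P(R=1 | S=2) = 0.140/0.321 = 0.4361.
P(S=1) = 0.111 + 0.097 + 0.095 = 0.303; P(R=1 | S=1) = 0.097/0.303 = 0.3201.
Difference = 0.116.

0.116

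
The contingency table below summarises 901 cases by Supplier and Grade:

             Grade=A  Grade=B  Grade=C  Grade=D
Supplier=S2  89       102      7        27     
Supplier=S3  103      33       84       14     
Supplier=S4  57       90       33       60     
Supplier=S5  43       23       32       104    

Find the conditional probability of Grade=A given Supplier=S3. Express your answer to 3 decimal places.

Total with Supplier=S3: 103 + 33 + 84 + 14 = 234.
P(Grade=A | Supplier=S3) = 103/234 = 0.440.

0.440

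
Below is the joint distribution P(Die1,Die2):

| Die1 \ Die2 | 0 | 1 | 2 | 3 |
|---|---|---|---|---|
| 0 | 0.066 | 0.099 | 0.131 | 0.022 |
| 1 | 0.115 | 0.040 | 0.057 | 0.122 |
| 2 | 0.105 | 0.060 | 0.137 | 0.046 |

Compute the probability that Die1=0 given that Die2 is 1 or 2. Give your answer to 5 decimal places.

P(Die2=1) = 0.099 + 0.040 + 0.060 = 0.199.
P(Die2=2) = 0.131 + 0.057 + 0.137 = 0.325.
P(Die2 ∈ {1, 2}) = 0.199 + 0.325 = 0.524; P(Die1=0, Die2 ∈ {1, 2}) = 0.099 + 0.131 = 0.230.
P(Die1=0 | Die2 ∈ {1, 2}) = 0.230/0.524 = 0.43893.

0.43893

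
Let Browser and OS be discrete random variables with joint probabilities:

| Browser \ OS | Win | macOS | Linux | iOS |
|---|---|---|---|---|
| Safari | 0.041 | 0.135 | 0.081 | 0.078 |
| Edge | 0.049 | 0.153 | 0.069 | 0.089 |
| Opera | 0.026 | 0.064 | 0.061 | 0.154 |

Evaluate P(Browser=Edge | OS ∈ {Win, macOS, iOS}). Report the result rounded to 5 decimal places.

0.36882

P(OS=Win) = 0.041 + 0.049 + 0.026 = 0.116.
P(OS=macOS) = 0.135 + 0.153 + 0.064 = 0.352.
P(OS=iOS) = 0.078 + 0.089 + 0.154 = 0.321.
P(OS ∈ {Win, macOS, iOS}) = 0.116 + 0.352 + 0.321 = 0.789; P(Browser=Edge, OS ∈ {Win, macOS, iOS}) = 0.049 + 0.153 + 0.089 = 0.291.
P(Browser=Edge | OS ∈ {Win, macOS, iOS}) = 0.291/0.789 = 0.36882.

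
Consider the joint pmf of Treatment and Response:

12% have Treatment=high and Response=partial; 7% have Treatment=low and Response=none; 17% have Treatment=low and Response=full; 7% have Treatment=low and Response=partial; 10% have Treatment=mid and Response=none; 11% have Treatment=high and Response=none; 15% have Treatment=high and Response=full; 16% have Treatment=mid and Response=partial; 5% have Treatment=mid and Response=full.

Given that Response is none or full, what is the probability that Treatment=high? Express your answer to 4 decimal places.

0.4000

P(Response=none) = 0.07 + 0.10 + 0.11 = 0.28.
P(Response=full) = 0.17 + 0.05 + 0.15 = 0.37.
P(Response ∈ {none, full}) = 0.28 + 0.37 = 0.65; P(Treatment=high, Response ∈ {none, full}) = 0.11 + 0.15 = 0.26.
P(Treatment=high | Response ∈ {none, full}) = 0.26/0.65 = 0.4000.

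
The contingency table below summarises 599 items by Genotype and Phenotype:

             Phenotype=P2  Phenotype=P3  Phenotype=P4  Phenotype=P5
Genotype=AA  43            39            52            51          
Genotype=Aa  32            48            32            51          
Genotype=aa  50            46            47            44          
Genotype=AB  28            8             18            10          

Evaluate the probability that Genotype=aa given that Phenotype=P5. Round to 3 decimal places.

0.282

Total with Phenotype=P5: 51 + 51 + 44 + 10 = 156.
P(Genotype=aa | Phenotype=P5) = 44/156 = 0.282.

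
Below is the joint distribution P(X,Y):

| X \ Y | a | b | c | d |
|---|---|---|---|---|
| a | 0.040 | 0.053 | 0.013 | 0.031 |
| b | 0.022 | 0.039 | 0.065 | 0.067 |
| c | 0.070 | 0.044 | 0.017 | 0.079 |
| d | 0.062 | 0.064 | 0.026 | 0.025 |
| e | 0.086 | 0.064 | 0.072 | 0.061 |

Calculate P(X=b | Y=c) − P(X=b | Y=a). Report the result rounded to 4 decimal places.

0.2582

P(Y=c) = 0.013 + 0.065 + 0.017 + 0.026 + 0.072 = 0.193; P(X=b | Y=c) = 0.065/0.193 = 0.33679.
P(Y=a) = 0.040 + 0.022 + 0.070 + 0.062 + 0.086 = 0.280; P(X=b | Y=a) = 0.022/0.280 = 0.07857.
Difference = 0.2582.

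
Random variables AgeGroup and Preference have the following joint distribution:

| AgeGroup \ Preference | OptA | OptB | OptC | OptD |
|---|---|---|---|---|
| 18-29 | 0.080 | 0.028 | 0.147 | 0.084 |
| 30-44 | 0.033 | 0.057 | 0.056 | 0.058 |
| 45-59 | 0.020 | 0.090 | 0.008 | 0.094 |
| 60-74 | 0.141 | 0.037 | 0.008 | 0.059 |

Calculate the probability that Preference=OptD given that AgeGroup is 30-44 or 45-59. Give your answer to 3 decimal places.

0.365

P(AgeGroup=30-44) = 0.033 + 0.057 + 0.056 + 0.058 = 0.204.
P(AgeGroup=45-59) = 0.020 + 0.090 + 0.008 + 0.094 = 0.212.
P(AgeGroup ∈ {30-44, 45-59}) = 0.204 + 0.212 = 0.416; P(Preference=OptD, AgeGroup ∈ {30-44, 45-59}) = 0.058 + 0.094 = 0.152.
P(Preference=OptD | AgeGroup ∈ {30-44, 45-59}) = 0.152/0.416 = 0.365.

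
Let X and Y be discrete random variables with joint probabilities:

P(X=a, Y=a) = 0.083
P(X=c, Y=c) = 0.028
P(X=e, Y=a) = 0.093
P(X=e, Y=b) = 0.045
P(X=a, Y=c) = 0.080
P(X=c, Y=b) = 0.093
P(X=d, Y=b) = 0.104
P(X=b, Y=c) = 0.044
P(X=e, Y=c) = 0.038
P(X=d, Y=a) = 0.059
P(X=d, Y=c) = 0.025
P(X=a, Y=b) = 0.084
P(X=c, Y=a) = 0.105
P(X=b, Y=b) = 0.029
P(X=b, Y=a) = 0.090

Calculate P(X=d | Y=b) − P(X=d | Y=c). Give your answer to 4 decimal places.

0.1767

P(Y=b) = 0.084 + 0.029 + 0.093 + 0.104 + 0.045 = 0.355; P(X=d | Y=b) = 0.104/0.355 = 0.29296.
P(Y=c) = 0.080 + 0.044 + 0.028 + 0.025 + 0.038 = 0.215; P(X=d | Y=c) = 0.025/0.215 = 0.11628.
Difference = 0.1767.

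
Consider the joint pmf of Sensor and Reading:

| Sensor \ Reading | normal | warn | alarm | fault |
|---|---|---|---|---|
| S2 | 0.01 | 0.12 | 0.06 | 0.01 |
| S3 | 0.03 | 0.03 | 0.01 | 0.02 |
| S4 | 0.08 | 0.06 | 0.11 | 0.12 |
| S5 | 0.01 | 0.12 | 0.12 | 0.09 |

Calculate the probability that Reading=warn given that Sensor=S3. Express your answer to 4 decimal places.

0.3333

P(Sensor=S3) = 0.03 + 0.03 + 0.01 + 0.02 = 0.09.
P(Reading=warn | Sensor=S3) = 0.03/0.09 = 0.3333.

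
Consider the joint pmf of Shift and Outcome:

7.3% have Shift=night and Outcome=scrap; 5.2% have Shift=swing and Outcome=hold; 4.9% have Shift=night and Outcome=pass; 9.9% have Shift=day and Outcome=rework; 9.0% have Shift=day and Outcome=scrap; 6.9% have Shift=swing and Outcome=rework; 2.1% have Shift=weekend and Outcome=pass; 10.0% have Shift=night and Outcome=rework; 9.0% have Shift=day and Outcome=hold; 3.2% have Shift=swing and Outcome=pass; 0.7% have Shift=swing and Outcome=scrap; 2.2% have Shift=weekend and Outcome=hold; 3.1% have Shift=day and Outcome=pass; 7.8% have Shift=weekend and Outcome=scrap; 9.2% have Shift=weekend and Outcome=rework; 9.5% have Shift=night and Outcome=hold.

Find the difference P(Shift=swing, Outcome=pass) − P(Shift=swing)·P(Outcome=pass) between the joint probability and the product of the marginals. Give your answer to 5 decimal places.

0.01072

P(Shift=swing) = 0.032 + 0.069 + 0.007 + 0.052 = 0.160.
P(Outcome=pass) = 0.031 + 0.032 + 0.049 + 0.021 = 0.133.
P(Shift=swing, Outcome=pass) − P(Shift=swing)P(Outcome=pass) = 0.032 − 0.160×0.133 = 0.01072.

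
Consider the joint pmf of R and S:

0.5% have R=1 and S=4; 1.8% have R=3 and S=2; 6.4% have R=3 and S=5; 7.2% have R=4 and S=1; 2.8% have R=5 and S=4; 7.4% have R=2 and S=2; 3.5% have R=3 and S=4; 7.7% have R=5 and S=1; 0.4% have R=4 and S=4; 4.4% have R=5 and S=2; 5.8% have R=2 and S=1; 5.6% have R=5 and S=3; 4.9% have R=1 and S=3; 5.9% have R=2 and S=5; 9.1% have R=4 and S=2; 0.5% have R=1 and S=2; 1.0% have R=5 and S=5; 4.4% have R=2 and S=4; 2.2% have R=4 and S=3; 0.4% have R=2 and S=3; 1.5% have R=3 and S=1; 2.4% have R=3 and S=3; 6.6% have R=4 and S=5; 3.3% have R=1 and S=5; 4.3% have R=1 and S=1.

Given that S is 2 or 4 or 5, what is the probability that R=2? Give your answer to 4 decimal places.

0.3052

P(S=2) = 0.005 + 0.074 + 0.018 + 0.091 + 0.044 = 0.232.
P(S=4) = 0.005 + 0.044 + 0.035 + 0.004 + 0.028 = 0.116.
P(S=5) = 0.033 + 0.059 + 0.064 + 0.066 + 0.010 = 0.232.
P(S ∈ {2, 4, 5}) = 0.232 + 0.116 + 0.232 = 0.580; P(R=2, S ∈ {2, 4, 5}) = 0.074 + 0.044 + 0.059 = 0.177.
P(R=2 | S ∈ {2, 4, 5}) = 0.177/0.580 = 0.3052.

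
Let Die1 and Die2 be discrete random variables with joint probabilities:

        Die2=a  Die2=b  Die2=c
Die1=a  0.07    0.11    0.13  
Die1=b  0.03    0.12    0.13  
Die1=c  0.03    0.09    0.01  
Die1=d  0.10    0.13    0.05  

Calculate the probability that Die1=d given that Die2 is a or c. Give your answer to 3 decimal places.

P(Die2=a) = 0.07 + 0.03 + 0.03 + 0.10 = 0.23.
P(Die2=c) = 0.13 + 0.13 + 0.01 + 0.05 = 0.32.
P(Die2 ∈ {a, c}) = 0.23 + 0.32 = 0.55; P(Die1=d, Die2 ∈ {a, c}) = 0.10 + 0.05 = 0.15.
P(Die1=d | Die2 ∈ {a, c}) = 0.15/0.55 = 0.273.

0.273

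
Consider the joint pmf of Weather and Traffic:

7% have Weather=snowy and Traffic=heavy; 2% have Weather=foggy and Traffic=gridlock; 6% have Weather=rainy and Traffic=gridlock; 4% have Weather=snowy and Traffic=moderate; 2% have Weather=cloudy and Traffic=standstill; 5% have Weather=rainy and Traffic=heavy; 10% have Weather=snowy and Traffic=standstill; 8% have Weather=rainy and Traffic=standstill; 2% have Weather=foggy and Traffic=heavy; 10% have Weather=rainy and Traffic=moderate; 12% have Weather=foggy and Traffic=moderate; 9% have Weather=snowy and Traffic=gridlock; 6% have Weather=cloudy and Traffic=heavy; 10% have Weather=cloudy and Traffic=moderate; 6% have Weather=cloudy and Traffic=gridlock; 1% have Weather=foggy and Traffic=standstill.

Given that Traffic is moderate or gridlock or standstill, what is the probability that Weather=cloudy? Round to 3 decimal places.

0.225

P(Traffic=moderate) = 0.10 + 0.10 + 0.04 + 0.12 = 0.36.
P(Traffic=gridlock) = 0.06 + 0.06 + 0.09 + 0.02 = 0.23.
P(Traffic=standstill) = 0.02 + 0.08 + 0.10 + 0.01 = 0.21.
P(Traffic ∈ {moderate, gridlock, standstill}) = 0.36 + 0.23 + 0.21 = 0.80; P(Weather=cloudy, Traffic ∈ {moderate, gridlock, standstill}) = 0.10 + 0.06 + 0.02 = 0.18.
P(Weather=cloudy | Traffic ∈ {moderate, gridlock, standstill}) = 0.18/0.80 = 0.225.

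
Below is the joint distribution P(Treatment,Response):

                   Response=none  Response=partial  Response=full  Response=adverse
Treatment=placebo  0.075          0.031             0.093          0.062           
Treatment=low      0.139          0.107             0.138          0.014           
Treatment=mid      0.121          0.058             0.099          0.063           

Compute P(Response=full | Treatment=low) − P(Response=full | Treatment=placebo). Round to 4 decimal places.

P(Treatment=low) = 0.139 + 0.107 + 0.138 + 0.014 = 0.398; P(Response=full | Treatment=low) = 0.138/0.398 = 0.34673.
P(Treatment=placebo) = 0.075 + 0.031 + 0.093 + 0.062 = 0.261; P(Response=full | Treatment=placebo) = 0.093/0.261 = 0.35632.
Difference = -0.0096.

-0.0096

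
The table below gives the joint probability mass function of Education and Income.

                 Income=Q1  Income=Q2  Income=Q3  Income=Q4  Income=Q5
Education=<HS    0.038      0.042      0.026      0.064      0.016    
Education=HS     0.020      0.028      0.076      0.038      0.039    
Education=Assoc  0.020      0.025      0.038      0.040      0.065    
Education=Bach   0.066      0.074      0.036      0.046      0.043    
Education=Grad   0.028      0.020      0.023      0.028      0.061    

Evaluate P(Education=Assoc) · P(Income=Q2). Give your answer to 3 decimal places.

P(Education=Assoc) = 0.020 + 0.025 + 0.038 + 0.040 + 0.065 = 0.188.
P(Income=Q2) = 0.042 + 0.028 + 0.025 + 0.074 + 0.020 = 0.189.
Product: 0.188 × 0.189 = 0.036.

0.036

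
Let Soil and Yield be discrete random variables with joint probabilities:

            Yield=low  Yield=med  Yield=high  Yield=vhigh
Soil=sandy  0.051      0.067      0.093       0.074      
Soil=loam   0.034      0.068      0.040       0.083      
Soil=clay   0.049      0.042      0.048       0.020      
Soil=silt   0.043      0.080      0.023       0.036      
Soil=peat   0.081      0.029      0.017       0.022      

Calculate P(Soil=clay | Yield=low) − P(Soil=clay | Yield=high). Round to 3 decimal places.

P(Yield=low) = 0.051 + 0.034 + 0.049 + 0.043 + 0.081 = 0.258; P(Soil=clay | Yield=low) = 0.049/0.258 = 0.1899.
P(Yield=high) = 0.093 + 0.040 + 0.048 + 0.023 + 0.017 = 0.221; P(Soil=clay | Yield=high) = 0.048/0.221 = 0.2172.
Difference = -0.027.

-0.027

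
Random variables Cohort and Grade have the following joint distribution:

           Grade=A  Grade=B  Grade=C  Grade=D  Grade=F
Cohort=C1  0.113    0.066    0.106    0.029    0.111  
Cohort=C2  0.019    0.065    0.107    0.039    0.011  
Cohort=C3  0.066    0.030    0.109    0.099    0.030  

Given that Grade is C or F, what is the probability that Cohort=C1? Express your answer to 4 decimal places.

P(Grade=C) = 0.106 + 0.107 + 0.109 = 0.322.
P(Grade=F) = 0.111 + 0.011 + 0.030 = 0.152.
P(Grade ∈ {C, F}) = 0.322 + 0.152 = 0.474; P(Cohort=C1, Grade ∈ {C, F}) = 0.106 + 0.111 = 0.217.
P(Cohort=C1 | Grade ∈ {C, F}) = 0.217/0.474 = 0.4578.

0.4578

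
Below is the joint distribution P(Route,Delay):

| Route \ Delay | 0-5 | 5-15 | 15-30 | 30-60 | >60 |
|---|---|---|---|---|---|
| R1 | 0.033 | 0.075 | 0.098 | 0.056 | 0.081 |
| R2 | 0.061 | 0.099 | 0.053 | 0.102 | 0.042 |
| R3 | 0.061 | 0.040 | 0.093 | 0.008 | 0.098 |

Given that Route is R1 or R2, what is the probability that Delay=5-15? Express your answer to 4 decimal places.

P(Route=R1) = 0.033 + 0.075 + 0.098 + 0.056 + 0.081 = 0.343.
P(Route=R2) = 0.061 + 0.099 + 0.053 + 0.102 + 0.042 = 0.357.
P(Route ∈ {R1, R2}) = 0.343 + 0.357 = 0.700; P(Delay=5-15, Route ∈ {R1, R2}) = 0.075 + 0.099 = 0.174.
P(Delay=5-15 | Route ∈ {R1, R2}) = 0.174/0.700 = 0.2486.

0.2486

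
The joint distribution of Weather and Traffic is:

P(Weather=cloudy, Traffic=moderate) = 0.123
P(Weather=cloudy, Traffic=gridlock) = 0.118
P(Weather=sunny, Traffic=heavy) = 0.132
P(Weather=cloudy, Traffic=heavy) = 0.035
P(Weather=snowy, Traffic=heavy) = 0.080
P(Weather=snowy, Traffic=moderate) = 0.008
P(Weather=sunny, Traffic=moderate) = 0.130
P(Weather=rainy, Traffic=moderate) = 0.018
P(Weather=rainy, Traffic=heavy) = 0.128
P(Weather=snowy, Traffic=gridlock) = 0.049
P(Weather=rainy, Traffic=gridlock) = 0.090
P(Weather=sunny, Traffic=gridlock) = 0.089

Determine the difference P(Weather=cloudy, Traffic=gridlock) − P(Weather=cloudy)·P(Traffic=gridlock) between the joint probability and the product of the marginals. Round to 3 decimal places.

P(Weather=cloudy) = 0.123 + 0.035 + 0.118 = 0.276.
P(Traffic=gridlock) = 0.089 + 0.118 + 0.090 + 0.049 = 0.346.
P(Weather=cloudy, Traffic=gridlock) − P(Weather=cloudy)P(Traffic=gridlock) = 0.118 − 0.276×0.346 = 0.023.

0.023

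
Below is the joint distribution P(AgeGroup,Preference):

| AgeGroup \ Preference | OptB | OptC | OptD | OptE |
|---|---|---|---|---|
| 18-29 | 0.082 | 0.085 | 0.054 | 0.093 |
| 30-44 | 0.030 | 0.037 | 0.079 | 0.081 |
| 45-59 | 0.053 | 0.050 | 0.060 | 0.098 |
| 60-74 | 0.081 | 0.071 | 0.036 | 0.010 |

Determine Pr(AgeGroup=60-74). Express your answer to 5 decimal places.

0.19800

P(AgeGroup=60-74) = 0.081 + 0.071 + 0.036 + 0.010 = 0.198.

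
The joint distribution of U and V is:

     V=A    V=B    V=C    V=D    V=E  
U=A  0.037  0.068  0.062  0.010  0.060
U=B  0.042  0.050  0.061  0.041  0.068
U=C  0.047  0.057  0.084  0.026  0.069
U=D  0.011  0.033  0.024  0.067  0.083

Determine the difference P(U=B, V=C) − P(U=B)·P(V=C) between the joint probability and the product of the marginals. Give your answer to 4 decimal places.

0.0005

P(U=B) = 0.042 + 0.050 + 0.061 + 0.041 + 0.068 = 0.262.
P(V=C) = 0.062 + 0.061 + 0.084 + 0.024 = 0.231.
P(U=B, V=C) − P(U=B)P(V=C) = 0.061 − 0.262×0.231 = 0.0005.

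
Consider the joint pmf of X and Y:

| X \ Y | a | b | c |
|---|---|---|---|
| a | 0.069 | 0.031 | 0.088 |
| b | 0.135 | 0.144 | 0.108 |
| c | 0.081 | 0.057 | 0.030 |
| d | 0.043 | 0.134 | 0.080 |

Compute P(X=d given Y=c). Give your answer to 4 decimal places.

P(Y=c) = 0.088 + 0.108 + 0.030 + 0.080 = 0.306.
P(X=d | Y=c) = 0.080/0.306 = 0.2614.

0.2614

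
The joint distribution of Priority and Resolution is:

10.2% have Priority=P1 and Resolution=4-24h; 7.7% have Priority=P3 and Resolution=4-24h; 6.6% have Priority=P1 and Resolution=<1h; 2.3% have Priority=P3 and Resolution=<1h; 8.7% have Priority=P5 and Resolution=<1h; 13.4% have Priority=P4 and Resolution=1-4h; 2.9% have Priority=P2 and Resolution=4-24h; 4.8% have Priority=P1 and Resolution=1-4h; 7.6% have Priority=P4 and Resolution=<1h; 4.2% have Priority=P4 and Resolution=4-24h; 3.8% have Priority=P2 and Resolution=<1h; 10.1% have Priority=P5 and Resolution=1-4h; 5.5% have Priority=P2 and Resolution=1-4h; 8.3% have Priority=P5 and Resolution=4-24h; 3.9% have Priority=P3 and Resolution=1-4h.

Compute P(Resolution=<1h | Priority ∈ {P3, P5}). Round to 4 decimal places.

P(Priority=P3) = 0.023 + 0.039 + 0.077 = 0.139.
P(Priority=P5) = 0.087 + 0.101 + 0.083 = 0.271.
P(Priority ∈ {P3, P5}) = 0.139 + 0.271 = 0.410; P(Resolution=<1h, Priority ∈ {P3, P5}) = 0.023 + 0.087 = 0.110.
P(Resolution=<1h | Priority ∈ {P3, P5}) = 0.110/0.410 = 0.2683.

0.2683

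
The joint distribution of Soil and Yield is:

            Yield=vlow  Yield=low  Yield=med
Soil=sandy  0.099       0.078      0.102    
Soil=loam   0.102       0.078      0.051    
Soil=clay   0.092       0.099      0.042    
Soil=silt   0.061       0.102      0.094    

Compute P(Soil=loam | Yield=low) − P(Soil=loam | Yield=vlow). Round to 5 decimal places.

P(Yield=low) = 0.078 + 0.078 + 0.099 + 0.102 = 0.357; P(Soil=loam | Yield=low) = 0.078/0.357 = 0.218487.
P(Yield=vlow) = 0.099 + 0.102 + 0.092 + 0.061 = 0.354; P(Soil=loam | Yield=vlow) = 0.102/0.354 = 0.288136.
Difference = -0.06965.

-0.06965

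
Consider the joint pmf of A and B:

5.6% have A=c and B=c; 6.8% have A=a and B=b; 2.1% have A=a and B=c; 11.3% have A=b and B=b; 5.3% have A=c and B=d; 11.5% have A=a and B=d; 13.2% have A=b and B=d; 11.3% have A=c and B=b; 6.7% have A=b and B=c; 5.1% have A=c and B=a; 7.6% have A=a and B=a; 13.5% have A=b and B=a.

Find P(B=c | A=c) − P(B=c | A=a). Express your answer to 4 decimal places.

P(A=c) = 0.051 + 0.113 + 0.056 + 0.053 = 0.273; P(B=c | A=c) = 0.056/0.273 = 0.20513.
P(A=a) = 0.076 + 0.068 + 0.021 + 0.115 = 0.280; P(B=c | A=a) = 0.021/0.280 = 0.07500.
Difference = 0.1301.

0.1301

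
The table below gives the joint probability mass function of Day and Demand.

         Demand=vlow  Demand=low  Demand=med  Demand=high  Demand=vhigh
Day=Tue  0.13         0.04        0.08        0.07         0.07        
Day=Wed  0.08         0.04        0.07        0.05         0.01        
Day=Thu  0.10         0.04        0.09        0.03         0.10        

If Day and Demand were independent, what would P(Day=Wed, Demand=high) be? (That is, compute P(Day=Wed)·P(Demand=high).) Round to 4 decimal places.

P(Day=Wed) = 0.08 + 0.04 + 0.07 + 0.05 + 0.01 = 0.25.
P(Demand=high) = 0.07 + 0.05 + 0.03 = 0.15.
Product: 0.25 × 0.15 = 0.0375.

0.0375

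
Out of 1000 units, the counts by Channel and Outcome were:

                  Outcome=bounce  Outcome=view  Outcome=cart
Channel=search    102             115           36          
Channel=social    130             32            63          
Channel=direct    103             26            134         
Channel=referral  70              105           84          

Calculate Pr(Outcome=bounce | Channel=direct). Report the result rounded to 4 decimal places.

Total with Channel=direct: 103 + 26 + 134 = 263.
P(Outcome=bounce | Channel=direct) = 103/263 = 0.3916.

0.3916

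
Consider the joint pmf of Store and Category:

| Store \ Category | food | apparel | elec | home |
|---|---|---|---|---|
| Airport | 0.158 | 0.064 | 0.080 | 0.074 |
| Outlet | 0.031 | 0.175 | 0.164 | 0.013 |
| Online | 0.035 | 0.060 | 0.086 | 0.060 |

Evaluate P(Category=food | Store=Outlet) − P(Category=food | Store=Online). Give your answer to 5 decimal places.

P(Store=Outlet) = 0.031 + 0.175 + 0.164 + 0.013 = 0.383; P(Category=food | Store=Outlet) = 0.031/0.383 = 0.080940.
P(Store=Online) = 0.035 + 0.060 + 0.086 + 0.060 = 0.241; P(Category=food | Store=Online) = 0.035/0.241 = 0.145228.
Difference = -0.06429.

-0.06429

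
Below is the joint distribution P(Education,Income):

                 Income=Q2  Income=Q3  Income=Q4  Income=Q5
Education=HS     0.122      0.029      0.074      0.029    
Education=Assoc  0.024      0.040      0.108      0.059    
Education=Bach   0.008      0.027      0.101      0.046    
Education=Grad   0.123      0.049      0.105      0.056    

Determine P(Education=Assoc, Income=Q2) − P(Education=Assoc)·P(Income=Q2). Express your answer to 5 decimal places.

P(Education=Assoc) = 0.024 + 0.040 + 0.108 + 0.059 = 0.231.
P(Income=Q2) = 0.122 + 0.024 + 0.008 + 0.123 = 0.277.
P(Education=Assoc, Income=Q2) − P(Education=Assoc)P(Income=Q2) = 0.024 − 0.231×0.277 = -0.03999.

-0.03999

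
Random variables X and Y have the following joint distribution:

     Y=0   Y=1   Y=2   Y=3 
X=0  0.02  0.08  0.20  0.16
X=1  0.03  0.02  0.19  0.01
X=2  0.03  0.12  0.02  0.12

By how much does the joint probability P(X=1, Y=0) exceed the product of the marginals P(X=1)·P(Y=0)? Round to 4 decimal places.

0.0100

P(X=1) = 0.03 + 0.02 + 0.19 + 0.01 = 0.25.
P(Y=0) = 0.02 + 0.03 + 0.03 = 0.08.
P(X=1, Y=0) − P(X=1)P(Y=0) = 0.03 − 0.25×0.08 = 0.0100.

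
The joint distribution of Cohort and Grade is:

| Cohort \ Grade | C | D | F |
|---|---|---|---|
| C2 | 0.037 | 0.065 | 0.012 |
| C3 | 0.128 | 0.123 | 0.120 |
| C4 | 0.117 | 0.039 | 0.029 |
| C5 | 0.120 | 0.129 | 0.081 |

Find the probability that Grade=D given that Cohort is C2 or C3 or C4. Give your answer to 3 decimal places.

0.339

P(Cohort=C2) = 0.037 + 0.065 + 0.012 = 0.114.
P(Cohort=C3) = 0.128 + 0.123 + 0.120 = 0.371.
P(Cohort=C4) = 0.117 + 0.039 + 0.029 = 0.185.
P(Cohort ∈ {C2, C3, C4}) = 0.114 + 0.371 + 0.185 = 0.670; P(Grade=D, Cohort ∈ {C2, C3, C4}) = 0.065 + 0.123 + 0.039 = 0.227.
P(Grade=D | Cohort ∈ {C2, C3, C4}) = 0.227/0.670 = 0.339.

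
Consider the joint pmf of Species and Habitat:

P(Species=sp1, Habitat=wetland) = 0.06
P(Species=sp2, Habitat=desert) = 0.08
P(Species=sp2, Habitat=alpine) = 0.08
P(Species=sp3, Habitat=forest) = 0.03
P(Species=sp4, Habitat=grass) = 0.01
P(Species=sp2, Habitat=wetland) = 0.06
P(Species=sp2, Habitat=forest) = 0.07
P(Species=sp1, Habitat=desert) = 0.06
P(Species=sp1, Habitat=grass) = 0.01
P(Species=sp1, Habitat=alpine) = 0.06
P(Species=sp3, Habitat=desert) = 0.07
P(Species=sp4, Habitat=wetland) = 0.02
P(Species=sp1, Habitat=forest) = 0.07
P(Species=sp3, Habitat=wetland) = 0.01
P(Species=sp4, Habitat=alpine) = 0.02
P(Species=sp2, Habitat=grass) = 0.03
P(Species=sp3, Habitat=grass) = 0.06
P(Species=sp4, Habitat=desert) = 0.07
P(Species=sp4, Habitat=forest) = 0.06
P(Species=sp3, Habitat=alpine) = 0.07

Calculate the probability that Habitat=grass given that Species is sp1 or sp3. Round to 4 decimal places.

P(Species=sp1) = 0.07 + 0.01 + 0.06 + 0.06 + 0.06 = 0.26.
P(Species=sp3) = 0.03 + 0.06 + 0.01 + 0.07 + 0.07 = 0.24.
P(Species ∈ {sp1, sp3}) = 0.26 + 0.24 = 0.50; P(Habitat=grass, Species ∈ {sp1, sp3}) = 0.01 + 0.06 = 0.07.
P(Habitat=grass | Species ∈ {sp1, sp3}) = 0.07/0.50 = 0.1400.

0.1400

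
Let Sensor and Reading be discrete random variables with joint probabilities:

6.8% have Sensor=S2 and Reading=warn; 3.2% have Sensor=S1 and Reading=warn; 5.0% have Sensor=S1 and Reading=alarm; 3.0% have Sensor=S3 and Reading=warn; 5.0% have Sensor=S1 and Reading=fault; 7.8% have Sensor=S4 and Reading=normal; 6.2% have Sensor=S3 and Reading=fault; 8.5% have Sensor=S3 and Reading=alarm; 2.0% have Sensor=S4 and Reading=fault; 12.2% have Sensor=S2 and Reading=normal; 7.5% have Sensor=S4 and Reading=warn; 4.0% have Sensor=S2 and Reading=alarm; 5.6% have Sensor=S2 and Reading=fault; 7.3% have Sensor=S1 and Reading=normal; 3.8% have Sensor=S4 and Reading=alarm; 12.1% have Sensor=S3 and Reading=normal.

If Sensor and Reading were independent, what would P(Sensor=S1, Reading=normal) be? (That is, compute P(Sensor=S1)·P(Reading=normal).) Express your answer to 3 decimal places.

P(Sensor=S1) = 0.073 + 0.032 + 0.050 + 0.050 = 0.205.
P(Reading=normal) = 0.073 + 0.122 + 0.121 + 0.078 = 0.394.
Product: 0.205 × 0.394 = 0.081.

0.081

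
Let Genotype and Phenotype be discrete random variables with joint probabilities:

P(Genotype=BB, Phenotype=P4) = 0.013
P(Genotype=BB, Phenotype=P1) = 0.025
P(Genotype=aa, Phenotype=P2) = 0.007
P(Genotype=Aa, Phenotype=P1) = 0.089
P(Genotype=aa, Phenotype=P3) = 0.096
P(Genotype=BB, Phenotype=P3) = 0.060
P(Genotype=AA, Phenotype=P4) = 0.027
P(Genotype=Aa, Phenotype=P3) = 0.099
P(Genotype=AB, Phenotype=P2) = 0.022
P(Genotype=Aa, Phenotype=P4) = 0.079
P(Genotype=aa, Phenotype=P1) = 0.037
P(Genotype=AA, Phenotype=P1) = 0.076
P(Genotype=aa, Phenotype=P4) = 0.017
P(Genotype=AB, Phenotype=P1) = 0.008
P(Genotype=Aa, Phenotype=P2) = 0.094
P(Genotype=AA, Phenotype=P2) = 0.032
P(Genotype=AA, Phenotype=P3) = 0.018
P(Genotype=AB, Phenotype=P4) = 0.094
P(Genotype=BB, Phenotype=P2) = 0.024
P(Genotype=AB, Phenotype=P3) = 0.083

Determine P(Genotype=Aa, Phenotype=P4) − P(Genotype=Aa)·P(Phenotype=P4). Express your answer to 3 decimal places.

-0.004

P(Genotype=Aa) = 0.089 + 0.094 + 0.099 + 0.079 = 0.361.
P(Phenotype=P4) = 0.027 + 0.079 + 0.017 + 0.094 + 0.013 = 0.230.
P(Genotype=Aa, Phenotype=P4) − P(Genotype=Aa)P(Phenotype=P4) = 0.079 − 0.361×0.230 = -0.004.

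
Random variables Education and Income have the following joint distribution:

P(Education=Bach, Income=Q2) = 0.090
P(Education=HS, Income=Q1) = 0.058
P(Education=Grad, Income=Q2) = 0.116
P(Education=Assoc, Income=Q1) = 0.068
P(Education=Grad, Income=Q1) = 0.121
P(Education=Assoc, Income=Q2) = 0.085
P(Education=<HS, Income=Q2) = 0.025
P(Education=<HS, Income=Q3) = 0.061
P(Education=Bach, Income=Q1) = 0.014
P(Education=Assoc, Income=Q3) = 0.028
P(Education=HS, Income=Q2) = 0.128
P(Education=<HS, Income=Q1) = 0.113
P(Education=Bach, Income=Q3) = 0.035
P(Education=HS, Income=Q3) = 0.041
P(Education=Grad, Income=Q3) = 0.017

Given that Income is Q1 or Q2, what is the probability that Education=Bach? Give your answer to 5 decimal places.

0.12714

P(Income=Q1) = 0.113 + 0.058 + 0.068 + 0.014 + 0.121 = 0.374.
P(Income=Q2) = 0.025 + 0.128 + 0.085 + 0.090 + 0.116 = 0.444.
P(Income ∈ {Q1, Q2}) = 0.374 + 0.444 = 0.818; P(Education=Bach, Income ∈ {Q1, Q2}) = 0.014 + 0.090 = 0.104.
P(Education=Bach | Income ∈ {Q1, Q2}) = 0.104/0.818 = 0.12714.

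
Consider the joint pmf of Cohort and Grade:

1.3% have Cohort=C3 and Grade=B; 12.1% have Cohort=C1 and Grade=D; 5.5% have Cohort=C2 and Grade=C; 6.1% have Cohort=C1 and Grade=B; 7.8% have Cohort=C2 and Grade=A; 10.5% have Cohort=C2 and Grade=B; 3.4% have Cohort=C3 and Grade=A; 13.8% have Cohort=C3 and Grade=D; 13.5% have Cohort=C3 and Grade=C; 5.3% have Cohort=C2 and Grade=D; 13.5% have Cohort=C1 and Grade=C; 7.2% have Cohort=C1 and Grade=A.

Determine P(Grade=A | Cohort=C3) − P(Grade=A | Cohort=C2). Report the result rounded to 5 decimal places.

-0.16179

P(Cohort=C3) = 0.034 + 0.013 + 0.135 + 0.138 = 0.320; P(Grade=A | Cohort=C3) = 0.034/0.320 = 0.106250.
P(Cohort=C2) = 0.078 + 0.105 + 0.055 + 0.053 = 0.291; P(Grade=A | Cohort=C2) = 0.078/0.291 = 0.268041.
Difference = -0.16179.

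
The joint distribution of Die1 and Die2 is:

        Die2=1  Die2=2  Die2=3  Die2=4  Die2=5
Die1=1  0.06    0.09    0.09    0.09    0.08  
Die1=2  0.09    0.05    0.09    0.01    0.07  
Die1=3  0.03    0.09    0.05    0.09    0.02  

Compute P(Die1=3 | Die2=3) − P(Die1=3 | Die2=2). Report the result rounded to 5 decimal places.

P(Die2=3) = 0.09 + 0.09 + 0.05 = 0.23; P(Die1=3 | Die2=3) = 0.05/0.23 = 0.217391.
P(Die2=2) = 0.09 + 0.05 + 0.09 = 0.23; P(Die1=3 | Die2=2) = 0.09/0.23 = 0.391304.
Difference = -0.17391.

-0.17391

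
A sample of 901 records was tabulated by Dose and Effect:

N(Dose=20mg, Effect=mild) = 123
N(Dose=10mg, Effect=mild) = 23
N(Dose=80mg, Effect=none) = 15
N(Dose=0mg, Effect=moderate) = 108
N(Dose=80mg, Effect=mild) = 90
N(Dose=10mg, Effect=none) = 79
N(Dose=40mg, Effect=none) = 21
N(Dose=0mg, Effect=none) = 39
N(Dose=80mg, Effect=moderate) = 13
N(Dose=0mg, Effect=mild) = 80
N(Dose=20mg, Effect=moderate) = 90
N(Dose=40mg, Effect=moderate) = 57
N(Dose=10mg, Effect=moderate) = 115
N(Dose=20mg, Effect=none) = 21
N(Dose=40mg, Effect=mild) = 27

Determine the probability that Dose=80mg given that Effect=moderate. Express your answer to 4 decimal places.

Total with Effect=moderate: 108 + 115 + 90 + 57 + 13 = 383.
P(Dose=80mg | Effect=moderate) = 13/383 = 0.0339.

0.0339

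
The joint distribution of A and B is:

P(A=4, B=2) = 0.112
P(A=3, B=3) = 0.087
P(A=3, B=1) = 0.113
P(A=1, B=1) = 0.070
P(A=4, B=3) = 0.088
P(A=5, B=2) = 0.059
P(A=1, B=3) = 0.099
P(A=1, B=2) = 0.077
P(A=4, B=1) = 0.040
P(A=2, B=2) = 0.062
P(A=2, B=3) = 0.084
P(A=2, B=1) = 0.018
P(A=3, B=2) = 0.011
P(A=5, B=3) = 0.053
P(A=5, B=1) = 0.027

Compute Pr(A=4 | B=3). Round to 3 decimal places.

0.214

P(B=3) = 0.099 + 0.084 + 0.087 + 0.088 + 0.053 = 0.411.
P(A=4 | B=3) = 0.088/0.411 = 0.214.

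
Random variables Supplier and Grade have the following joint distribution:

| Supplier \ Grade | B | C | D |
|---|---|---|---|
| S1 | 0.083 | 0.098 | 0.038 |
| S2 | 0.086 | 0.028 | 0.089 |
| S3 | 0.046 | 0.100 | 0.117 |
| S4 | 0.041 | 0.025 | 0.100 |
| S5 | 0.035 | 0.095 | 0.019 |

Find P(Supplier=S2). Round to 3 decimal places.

0.203

P(Supplier=S2) = 0.086 + 0.028 + 0.089 = 0.203.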